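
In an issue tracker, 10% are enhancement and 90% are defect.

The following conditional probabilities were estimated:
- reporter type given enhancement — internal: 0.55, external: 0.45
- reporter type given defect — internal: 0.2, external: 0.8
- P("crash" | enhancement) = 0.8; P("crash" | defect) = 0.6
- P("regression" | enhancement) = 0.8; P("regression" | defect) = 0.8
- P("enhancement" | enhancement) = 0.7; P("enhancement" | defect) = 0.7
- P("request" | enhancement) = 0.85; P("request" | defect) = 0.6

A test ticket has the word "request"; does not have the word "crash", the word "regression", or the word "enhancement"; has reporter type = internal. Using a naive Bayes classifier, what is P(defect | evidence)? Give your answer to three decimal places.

enhancement: 0.1 × 0.55 × (1−0.8) × (1−0.8) × (1−0.7) × 0.85 = 0.000561
defect: 0.9 × 0.2 × (1−0.6) × (1−0.8) × (1−0.7) × 0.6 = 0.002592
P(defect | x) = 0.002592 / 0.003153 ≈ 0.822

0.822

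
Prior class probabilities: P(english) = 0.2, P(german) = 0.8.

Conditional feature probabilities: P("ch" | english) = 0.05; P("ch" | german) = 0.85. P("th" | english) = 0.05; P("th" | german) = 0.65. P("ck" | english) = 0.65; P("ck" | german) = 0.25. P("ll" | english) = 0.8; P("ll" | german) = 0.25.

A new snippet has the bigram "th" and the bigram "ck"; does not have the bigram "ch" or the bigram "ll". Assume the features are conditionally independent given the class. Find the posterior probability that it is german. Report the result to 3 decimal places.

english: 0.2 × (1−0.05) × 0.05 × 0.65 × (1−0.8) = 0.001235
german: 0.8 × (1−0.85) × 0.65 × 0.25 × (1−0.25) = 0.014625
P(german | x) = 0.014625 / 0.01586 ≈ 0.922

0.922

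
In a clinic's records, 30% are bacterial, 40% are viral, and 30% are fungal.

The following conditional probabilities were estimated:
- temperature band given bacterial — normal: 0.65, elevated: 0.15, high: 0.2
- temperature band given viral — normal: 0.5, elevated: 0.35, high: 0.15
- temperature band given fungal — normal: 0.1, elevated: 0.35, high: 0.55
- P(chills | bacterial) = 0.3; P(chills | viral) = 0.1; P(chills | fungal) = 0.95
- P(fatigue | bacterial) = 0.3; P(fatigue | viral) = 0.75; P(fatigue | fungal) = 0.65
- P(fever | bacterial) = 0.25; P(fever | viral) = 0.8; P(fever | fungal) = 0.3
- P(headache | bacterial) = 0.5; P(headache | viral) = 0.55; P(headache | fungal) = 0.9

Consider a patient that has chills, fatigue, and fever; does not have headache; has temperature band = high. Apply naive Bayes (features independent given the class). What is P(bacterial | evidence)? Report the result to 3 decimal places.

bacterial: 0.3 × 0.2 × 0.3 × 0.3 × 0.25 × (1−0.5) = 0.000675
viral: 0.4 × 0.15 × 0.1 × 0.75 × 0.8 × (1−0.55) = 0.00162
fungal: 0.3 × 0.55 × 0.95 × 0.65 × 0.3 × (1−0.9) = 0.003056625
P(bacterial | x) = 0.000675 / 0.005351625 ≈ 0.126

0.126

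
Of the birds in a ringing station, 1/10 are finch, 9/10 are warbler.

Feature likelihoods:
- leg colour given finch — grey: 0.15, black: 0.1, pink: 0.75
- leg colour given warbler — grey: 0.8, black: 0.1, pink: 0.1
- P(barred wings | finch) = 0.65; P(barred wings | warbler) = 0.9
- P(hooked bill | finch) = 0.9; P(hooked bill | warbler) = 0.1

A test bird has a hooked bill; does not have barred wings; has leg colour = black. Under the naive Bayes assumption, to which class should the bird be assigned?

finch: 0.1 × 0.1 × (1−0.65) × 0.9 = 0.00315
warbler: 0.9 × 0.1 × (1−0.9) × 0.1 = 0.0009
Highest score → finch.

finch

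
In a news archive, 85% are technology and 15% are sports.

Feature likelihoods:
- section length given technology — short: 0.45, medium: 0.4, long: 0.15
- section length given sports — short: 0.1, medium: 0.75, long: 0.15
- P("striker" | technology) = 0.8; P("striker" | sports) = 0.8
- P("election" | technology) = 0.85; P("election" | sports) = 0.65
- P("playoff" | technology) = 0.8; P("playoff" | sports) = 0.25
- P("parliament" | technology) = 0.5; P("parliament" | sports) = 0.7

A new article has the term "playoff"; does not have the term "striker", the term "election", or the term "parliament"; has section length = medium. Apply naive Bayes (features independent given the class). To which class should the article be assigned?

technology: 0.85 × 0.4 × (1−0.8) × (1−0.85) × 0.8 × (1−0.5) = 0.00408
sports: 0.15 × 0.75 × (1−0.8) × (1−0.65) × 0.25 × (1−0.7) = 0.000590625
Highest score → technology.

technology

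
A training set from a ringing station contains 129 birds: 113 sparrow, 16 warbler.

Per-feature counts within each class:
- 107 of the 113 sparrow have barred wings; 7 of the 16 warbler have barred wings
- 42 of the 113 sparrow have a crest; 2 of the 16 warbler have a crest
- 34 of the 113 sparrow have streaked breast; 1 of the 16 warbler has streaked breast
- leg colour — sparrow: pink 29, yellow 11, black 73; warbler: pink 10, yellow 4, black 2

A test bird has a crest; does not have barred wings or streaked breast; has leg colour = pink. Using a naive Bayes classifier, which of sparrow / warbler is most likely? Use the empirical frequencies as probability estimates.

warbler

sparrow: (113/129) × (6/113) × (42/113) × (79/113) × (29/113) ≈ 0.00310171
warbler: (16/129) × (9/16) × (2/16) × (15/16) × (10/16) ≈ 0.00510992
Highest score → warbler.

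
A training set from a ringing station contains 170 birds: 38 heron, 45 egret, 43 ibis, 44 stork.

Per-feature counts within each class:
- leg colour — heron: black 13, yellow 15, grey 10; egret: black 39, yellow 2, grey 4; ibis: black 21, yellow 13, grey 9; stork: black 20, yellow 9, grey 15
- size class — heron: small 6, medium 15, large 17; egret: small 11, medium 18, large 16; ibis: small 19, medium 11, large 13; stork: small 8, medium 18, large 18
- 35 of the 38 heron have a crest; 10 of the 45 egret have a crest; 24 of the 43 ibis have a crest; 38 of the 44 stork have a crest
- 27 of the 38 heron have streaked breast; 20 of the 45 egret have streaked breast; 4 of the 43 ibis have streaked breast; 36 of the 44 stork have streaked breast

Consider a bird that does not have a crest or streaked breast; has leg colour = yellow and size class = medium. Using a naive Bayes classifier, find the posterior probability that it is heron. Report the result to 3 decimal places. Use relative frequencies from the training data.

heron: (38/170) × (15/38) × (15/38) × (3/38) × (11/38) ≈ 0.00079597
egret: (45/170) × (2/45) × (18/45) × (35/45) × (25/45) ≈ 0.00203341
ibis: (43/170) × (13/43) × (11/43) × (19/43) × (39/43) ≈ 0.00783971
stork: (44/170) × (9/44) × (18/44) × (6/44) × (8/44) ≈ 0.000536969
P(heron | x) = 0.00079597 / 0.011206059 ≈ 0.071

0.071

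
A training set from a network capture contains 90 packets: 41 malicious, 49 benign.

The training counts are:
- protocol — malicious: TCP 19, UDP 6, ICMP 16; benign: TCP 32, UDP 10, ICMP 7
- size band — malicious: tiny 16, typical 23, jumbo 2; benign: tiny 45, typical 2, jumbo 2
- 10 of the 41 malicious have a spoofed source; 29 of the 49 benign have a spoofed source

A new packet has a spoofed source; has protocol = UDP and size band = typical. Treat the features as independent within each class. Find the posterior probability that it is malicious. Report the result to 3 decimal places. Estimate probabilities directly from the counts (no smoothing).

0.773

malicious: (41/90) × (6/41) × (23/41) × (10/41) ≈ 0.00912155
benign: (49/90) × (10/49) × (2/49) × (29/49) ≈ 0.00268407
P(malicious | x) = 0.00912155 / 0.01180562 ≈ 0.773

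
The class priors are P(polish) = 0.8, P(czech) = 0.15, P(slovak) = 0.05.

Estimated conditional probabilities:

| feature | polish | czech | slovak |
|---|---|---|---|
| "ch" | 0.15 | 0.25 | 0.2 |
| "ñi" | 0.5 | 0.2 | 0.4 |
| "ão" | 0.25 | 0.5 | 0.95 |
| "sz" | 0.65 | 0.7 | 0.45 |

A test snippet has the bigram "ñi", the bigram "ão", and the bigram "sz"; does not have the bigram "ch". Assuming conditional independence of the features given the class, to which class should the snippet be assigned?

polish

polish: 0.8 × (1−0.15) × 0.5 × 0.25 × 0.65 = 0.05525
czech: 0.15 × (1−0.25) × 0.2 × 0.5 × 0.7 = 0.007875
slovak: 0.05 × (1−0.2) × 0.4 × 0.95 × 0.45 = 0.00684
Highest score → polish.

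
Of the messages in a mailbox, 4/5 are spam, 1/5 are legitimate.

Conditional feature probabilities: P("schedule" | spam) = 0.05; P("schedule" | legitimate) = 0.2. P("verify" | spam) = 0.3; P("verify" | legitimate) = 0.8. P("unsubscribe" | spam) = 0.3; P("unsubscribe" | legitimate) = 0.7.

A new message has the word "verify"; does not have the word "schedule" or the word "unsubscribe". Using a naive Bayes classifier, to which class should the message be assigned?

spam

spam: 0.8 × (1−0.05) × 0.3 × (1−0.3) = 0.1596
legitimate: 0.2 × (1−0.2) × 0.8 × (1−0.7) = 0.0384
Highest score → spam.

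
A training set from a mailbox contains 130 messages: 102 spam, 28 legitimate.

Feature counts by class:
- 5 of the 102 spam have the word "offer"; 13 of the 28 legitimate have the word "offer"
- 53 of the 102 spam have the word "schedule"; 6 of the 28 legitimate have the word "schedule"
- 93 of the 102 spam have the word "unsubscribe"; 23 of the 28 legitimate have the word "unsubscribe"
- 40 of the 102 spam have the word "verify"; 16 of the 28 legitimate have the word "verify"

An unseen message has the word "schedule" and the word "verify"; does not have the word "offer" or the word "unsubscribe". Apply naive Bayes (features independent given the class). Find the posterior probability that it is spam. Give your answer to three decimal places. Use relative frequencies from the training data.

0.842

spam: (102/130) × (97/102) × (53/102) × (9/102) × (40/102) ≈ 0.0134155
legitimate: (28/130) × (15/28) × (6/28) × (5/28) × (16/28) ≈ 0.00252299
P(spam | x) = 0.0134155 / 0.01593849 ≈ 0.842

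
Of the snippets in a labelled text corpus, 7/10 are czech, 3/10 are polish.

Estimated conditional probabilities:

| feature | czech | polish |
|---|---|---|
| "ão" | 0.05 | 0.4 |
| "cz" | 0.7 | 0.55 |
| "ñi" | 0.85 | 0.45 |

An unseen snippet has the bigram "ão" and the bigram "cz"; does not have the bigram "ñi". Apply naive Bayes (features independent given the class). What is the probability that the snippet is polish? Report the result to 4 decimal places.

0.9081

czech: 0.7 × 0.05 × 0.7 × (1−0.85) = 0.003675
polish: 0.3 × 0.4 × 0.55 × (1−0.45) = 0.0363
P(polish | x) = 0.0363 / 0.039975 ≈ 0.9081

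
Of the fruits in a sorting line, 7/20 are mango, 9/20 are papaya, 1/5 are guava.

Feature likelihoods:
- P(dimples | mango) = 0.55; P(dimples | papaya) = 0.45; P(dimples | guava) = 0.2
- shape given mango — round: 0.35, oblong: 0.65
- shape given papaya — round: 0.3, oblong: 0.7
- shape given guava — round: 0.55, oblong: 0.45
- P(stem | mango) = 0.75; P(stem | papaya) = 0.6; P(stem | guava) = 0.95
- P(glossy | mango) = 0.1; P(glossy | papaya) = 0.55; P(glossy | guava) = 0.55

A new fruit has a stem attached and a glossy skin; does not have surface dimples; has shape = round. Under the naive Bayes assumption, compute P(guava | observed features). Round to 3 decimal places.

0.616

mango: 0.35 × (1−0.55) × 0.35 × 0.75 × 0.1 = 0.004134375
papaya: 0.45 × (1−0.45) × 0.3 × 0.6 × 0.55 = 0.0245025
guava: 0.2 × (1−0.2) × 0.55 × 0.95 × 0.55 = 0.04598
P(guava | x) = 0.04598 / 0.074616875 ≈ 0.616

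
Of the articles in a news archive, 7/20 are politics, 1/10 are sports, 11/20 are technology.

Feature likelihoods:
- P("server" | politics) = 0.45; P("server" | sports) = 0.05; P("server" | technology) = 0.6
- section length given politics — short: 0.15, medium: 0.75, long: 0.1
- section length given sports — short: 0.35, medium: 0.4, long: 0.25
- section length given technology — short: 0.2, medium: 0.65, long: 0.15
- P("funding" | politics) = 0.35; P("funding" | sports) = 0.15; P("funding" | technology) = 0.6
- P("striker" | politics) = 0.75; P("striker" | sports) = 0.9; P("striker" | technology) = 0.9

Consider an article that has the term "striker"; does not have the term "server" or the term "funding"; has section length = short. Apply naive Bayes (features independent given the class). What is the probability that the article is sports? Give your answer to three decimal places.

0.460

politics: 0.35 × (1−0.45) × 0.15 × (1−0.35) × 0.75 = 0.0140765625
sports: 0.1 × (1−0.05) × 0.35 × (1−0.15) × 0.9 = 0.02543625
technology: 0.55 × (1−0.6) × 0.2 × (1−0.6) × 0.9 = 0.01584
P(sports | x) = 0.02543625 / 0.0553528125 ≈ 0.460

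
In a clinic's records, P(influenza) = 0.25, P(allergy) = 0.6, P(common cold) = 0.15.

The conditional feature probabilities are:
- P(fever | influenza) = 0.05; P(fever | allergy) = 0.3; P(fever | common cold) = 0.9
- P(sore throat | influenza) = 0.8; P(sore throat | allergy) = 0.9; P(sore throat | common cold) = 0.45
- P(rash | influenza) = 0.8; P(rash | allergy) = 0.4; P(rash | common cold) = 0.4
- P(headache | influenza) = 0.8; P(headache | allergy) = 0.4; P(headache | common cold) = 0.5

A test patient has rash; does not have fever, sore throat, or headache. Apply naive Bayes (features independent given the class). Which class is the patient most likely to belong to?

influenza: 0.25 × (1−0.05) × (1−0.8) × 0.8 × (1−0.8) = 0.0076
allergy: 0.6 × (1−0.3) × (1−0.9) × 0.4 × (1−0.4) = 0.01008
common cold: 0.15 × (1−0.9) × (1−0.45) × 0.4 × (1−0.5) = 0.00165
Highest score → allergy.

allergy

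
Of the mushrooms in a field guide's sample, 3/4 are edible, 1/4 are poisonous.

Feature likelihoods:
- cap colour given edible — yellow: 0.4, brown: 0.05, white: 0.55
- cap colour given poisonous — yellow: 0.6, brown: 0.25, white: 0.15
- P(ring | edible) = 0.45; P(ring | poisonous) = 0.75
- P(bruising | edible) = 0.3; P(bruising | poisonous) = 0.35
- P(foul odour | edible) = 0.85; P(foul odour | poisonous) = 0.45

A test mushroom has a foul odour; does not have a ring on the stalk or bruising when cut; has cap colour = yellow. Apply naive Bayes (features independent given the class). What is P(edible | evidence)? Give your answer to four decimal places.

0.8995

edible: 0.75 × 0.4 × (1−0.45) × (1−0.3) × 0.85 = 0.098175
poisonous: 0.25 × 0.6 × (1−0.75) × (1−0.35) × 0.45 = 0.01096875
P(edible | x) = 0.098175 / 0.10914375 ≈ 0.8995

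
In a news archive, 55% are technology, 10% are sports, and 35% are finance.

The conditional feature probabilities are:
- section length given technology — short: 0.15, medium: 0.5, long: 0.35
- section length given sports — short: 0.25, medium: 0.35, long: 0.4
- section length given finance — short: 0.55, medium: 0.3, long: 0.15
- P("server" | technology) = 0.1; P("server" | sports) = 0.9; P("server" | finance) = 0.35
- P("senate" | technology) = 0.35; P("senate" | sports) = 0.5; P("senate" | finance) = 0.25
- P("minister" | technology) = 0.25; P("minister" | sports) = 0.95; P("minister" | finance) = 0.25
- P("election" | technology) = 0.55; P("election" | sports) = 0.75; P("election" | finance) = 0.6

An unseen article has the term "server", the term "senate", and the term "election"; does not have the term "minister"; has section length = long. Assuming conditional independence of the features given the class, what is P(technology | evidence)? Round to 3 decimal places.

0.503

technology: 0.55 × 0.35 × 0.1 × 0.35 × (1−0.25) × 0.55 = 0.00277921875
sports: 0.1 × 0.4 × 0.9 × 0.5 × (1−0.95) × 0.75 = 0.000675
finance: 0.35 × 0.15 × 0.35 × 0.25 × (1−0.25) × 0.6 = 0.0020671875
P(technology | x) = 0.00277921875 / 0.00552140625 ≈ 0.503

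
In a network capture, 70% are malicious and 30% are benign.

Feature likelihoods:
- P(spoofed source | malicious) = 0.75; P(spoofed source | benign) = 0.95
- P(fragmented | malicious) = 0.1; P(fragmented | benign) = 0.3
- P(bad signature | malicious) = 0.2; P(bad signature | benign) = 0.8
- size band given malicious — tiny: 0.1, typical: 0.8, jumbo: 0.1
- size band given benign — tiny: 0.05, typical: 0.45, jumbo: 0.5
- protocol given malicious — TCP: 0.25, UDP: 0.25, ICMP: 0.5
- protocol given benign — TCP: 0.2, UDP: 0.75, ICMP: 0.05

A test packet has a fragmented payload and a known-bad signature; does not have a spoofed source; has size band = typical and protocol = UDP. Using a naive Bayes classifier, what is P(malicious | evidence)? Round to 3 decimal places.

0.366

malicious: 0.7 × (1−0.75) × 0.1 × 0.2 × 0.8 × 0.25 = 0.0007
benign: 0.3 × (1−0.95) × 0.3 × 0.8 × 0.45 × 0.75 = 0.001215
P(malicious | x) = 0.0007 / 0.001915 ≈ 0.366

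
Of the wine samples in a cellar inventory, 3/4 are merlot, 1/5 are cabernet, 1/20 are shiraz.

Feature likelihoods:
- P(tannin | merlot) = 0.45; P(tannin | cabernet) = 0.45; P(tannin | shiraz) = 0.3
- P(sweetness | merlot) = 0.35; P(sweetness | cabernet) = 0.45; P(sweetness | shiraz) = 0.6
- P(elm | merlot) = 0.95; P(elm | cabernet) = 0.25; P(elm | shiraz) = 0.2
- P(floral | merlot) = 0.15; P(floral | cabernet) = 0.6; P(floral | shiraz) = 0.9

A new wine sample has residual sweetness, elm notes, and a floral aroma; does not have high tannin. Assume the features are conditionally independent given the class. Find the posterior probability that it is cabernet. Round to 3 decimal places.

0.234

merlot: 0.75 × (1−0.45) × 0.35 × 0.95 × 0.15 = 0.0205734375
cabernet: 0.2 × (1−0.45) × 0.45 × 0.25 × 0.6 = 0.007425
shiraz: 0.05 × (1−0.3) × 0.6 × 0.2 × 0.9 = 0.00378
P(cabernet | x) = 0.007425 / 0.0317784375 ≈ 0.234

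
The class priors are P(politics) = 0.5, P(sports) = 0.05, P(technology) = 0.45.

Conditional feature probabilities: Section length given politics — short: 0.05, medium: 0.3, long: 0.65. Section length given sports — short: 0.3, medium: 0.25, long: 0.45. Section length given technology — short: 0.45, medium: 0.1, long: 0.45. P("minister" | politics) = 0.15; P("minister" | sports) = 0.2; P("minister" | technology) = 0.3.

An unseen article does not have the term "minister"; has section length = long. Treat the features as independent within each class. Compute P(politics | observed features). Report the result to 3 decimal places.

politics: 0.5 × 0.65 × (1−0.15) = 0.27625
sports: 0.05 × 0.45 × (1−0.2) = 0.018
technology: 0.45 × 0.45 × (1−0.3) = 0.14175
P(politics | x) = 0.27625 / 0.436 ≈ 0.634

0.634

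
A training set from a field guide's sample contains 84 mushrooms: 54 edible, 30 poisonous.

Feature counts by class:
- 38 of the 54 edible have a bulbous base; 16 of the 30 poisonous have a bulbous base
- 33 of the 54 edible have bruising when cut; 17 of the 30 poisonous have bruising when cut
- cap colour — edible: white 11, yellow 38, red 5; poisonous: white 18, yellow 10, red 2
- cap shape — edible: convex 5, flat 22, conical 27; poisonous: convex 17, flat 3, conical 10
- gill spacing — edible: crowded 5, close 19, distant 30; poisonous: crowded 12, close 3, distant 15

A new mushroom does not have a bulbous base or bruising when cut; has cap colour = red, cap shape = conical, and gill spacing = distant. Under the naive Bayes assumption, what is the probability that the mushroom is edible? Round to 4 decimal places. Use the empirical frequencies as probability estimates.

0.7036

edible: (54/84) × (16/54) × (21/54) × (5/54) × (27/54) × (30/54) ≈ 0.0019052
poisonous: (30/84) × (14/30) × (13/30) × (2/30) × (10/30) × (15/30) ≈ 0.000802469
P(edible | x) = 0.0019052 / 0.002707669 ≈ 0.7036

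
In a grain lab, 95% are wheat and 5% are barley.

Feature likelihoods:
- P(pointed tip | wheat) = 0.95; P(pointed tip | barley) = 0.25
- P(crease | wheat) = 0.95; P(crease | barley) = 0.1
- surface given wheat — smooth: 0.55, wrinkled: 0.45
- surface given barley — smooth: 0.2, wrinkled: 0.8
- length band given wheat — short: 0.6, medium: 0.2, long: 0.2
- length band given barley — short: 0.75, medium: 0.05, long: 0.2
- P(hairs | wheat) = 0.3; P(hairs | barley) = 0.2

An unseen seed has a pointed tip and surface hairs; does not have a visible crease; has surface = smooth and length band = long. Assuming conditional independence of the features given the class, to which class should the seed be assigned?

wheat

wheat: 0.95 × 0.95 × (1−0.95) × 0.55 × 0.2 × 0.3 = 0.001489125
barley: 0.05 × 0.25 × (1−0.1) × 0.2 × 0.2 × 0.2 = 0.00009
Highest score → wheat.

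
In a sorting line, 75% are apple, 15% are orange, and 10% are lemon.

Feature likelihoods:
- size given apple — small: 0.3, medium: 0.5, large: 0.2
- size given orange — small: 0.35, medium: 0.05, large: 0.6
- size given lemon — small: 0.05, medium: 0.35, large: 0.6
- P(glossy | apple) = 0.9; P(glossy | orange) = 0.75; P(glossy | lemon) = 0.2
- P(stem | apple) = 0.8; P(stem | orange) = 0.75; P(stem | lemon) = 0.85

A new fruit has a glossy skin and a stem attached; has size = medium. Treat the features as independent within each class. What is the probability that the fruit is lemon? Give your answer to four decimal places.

apple: 0.75 × 0.5 × 0.9 × 0.8 = 0.27
orange: 0.15 × 0.05 × 0.75 × 0.75 = 0.00421875
lemon: 0.1 × 0.35 × 0.2 × 0.85 = 0.00595
P(lemon | x) = 0.00595 / 0.28016875 ≈ 0.0212

0.0212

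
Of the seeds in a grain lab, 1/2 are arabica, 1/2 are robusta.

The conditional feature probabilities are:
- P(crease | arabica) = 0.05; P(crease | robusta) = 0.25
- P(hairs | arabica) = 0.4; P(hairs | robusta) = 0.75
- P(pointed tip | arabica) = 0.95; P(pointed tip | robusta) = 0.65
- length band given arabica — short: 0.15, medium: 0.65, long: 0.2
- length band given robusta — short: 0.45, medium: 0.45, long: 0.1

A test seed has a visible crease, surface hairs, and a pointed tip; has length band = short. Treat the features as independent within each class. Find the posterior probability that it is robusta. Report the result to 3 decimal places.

arabica: 0.5 × 0.05 × 0.4 × 0.95 × 0.15 = 0.001425
robusta: 0.5 × 0.25 × 0.75 × 0.65 × 0.45 = 0.027421875
P(robusta | x) = 0.027421875 / 0.028846875 ≈ 0.951

0.951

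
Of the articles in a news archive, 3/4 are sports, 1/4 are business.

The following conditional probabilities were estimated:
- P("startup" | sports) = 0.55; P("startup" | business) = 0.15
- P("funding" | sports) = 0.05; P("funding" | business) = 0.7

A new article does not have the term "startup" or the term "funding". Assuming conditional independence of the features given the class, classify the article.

sports

sports: 0.75 × (1−0.55) × (1−0.05) = 0.320625
business: 0.25 × (1−0.15) × (1−0.7) = 0.06375
Highest score → sports.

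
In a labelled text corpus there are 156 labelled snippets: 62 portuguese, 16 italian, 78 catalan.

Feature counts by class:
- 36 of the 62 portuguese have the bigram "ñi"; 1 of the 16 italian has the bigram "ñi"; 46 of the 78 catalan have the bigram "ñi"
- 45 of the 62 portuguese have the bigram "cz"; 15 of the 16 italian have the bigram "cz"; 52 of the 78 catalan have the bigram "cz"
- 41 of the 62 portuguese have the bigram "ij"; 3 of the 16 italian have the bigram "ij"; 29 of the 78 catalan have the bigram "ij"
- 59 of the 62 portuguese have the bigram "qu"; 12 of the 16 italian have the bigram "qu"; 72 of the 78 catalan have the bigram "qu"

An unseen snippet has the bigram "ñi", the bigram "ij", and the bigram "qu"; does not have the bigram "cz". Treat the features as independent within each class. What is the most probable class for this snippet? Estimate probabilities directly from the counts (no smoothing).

portuguese

portuguese: (62/156) × (36/62) × (17/62) × (41/62) × (59/62) ≈ 0.0398188
italian: (16/156) × (1/16) × (1/16) × (3/16) × (12/16) ≈ 0.0000563401
catalan: (78/156) × (46/78) × (26/78) × (29/78) × (72/78) ≈ 0.0337329
Highest score → portuguese.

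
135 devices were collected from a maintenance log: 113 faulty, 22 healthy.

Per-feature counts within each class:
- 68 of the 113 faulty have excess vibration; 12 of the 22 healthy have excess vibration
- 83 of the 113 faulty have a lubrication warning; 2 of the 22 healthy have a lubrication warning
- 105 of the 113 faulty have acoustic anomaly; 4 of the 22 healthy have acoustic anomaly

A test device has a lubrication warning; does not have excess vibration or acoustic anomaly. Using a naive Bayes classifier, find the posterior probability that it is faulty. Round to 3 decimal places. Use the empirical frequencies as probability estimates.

faulty: (113/135) × (45/113) × (83/113) × (8/113) ≈ 0.0173336
healthy: (22/135) × (10/22) × (2/22) × (18/22) ≈ 0.00550964
P(faulty | x) = 0.0173336 / 0.02284324 ≈ 0.759

0.759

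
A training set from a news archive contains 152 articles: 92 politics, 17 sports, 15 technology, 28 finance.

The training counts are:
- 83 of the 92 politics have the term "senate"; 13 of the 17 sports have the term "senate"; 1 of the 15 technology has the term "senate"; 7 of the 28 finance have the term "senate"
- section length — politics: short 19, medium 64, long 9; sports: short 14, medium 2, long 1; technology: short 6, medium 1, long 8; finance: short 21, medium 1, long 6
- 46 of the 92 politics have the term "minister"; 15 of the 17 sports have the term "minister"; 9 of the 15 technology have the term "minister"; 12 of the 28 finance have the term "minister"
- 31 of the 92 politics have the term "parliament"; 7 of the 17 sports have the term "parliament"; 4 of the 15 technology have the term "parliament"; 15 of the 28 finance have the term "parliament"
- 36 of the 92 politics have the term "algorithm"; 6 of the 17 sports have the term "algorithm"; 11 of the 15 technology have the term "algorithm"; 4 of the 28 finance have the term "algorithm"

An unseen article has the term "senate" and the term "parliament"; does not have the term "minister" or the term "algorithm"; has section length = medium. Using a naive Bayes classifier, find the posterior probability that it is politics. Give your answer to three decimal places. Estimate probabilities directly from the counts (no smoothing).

politics: (92/152) × (83/92) × (64/92) × (46/92) × (31/92) × (56/92) ≈ 0.0389557
sports: (17/152) × (13/17) × (2/17) × (2/17) × (7/17) × (11/17) ≈ 0.000315395
technology: (15/152) × (1/15) × (1/15) × (6/15) × (4/15) × (4/15) ≈ 0.0000124756
finance: (28/152) × (7/28) × (1/28) × (16/28) × (15/28) × (24/28) ≈ 0.000431564
P(politics | x) = 0.0389557 / 0.0397151346 ≈ 0.981

0.981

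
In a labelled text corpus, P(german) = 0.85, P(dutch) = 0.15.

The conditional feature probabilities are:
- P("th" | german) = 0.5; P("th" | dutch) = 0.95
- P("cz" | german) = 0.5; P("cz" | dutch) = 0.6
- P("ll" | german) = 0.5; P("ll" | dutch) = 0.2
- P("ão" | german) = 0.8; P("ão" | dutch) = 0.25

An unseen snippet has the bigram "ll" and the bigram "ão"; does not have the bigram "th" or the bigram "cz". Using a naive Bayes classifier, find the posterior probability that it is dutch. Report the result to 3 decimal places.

german: 0.85 × (1−0.5) × (1−0.5) × 0.5 × 0.8 = 0.085
dutch: 0.15 × (1−0.95) × (1−0.6) × 0.2 × 0.25 = 0.00015
P(dutch | x) = 0.00015 / 0.08515 ≈ 0.002

0.002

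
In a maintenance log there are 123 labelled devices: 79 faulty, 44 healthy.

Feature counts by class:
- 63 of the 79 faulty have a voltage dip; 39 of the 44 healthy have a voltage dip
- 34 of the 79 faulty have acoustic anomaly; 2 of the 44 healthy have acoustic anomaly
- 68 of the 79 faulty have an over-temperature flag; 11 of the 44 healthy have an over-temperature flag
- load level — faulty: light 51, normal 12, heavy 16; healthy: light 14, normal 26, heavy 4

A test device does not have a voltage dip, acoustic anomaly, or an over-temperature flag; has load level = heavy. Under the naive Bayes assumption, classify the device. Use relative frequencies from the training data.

healthy

faulty: (79/123) × (16/79) × (45/79) × (11/79) × (16/79) ≈ 0.00208958
healthy: (44/123) × (5/44) × (42/44) × (33/44) × (4/44) ≈ 0.00264564
Highest score → healthy.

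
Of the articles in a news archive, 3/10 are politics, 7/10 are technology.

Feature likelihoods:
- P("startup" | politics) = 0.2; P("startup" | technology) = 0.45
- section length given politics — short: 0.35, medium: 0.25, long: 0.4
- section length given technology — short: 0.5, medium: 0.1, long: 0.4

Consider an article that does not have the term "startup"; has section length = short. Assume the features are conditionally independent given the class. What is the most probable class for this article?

technology

politics: 0.3 × (1−0.2) × 0.35 = 0.084
technology: 0.7 × (1−0.45) × 0.5 = 0.1925
Highest score → technology.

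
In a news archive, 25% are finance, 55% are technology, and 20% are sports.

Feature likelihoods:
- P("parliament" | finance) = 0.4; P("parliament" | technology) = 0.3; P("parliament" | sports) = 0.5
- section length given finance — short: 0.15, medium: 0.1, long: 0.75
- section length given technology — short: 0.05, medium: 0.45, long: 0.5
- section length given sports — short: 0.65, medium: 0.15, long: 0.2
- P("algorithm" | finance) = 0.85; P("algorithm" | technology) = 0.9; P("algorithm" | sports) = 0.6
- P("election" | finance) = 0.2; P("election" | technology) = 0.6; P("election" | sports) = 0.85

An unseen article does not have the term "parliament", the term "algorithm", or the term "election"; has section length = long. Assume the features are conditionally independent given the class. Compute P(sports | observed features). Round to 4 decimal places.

finance: 0.25 × (1−0.4) × 0.75 × (1−0.85) × (1−0.2) = 0.0135
technology: 0.55 × (1−0.3) × 0.5 × (1−0.9) × (1−0.6) = 0.0077
sports: 0.2 × (1−0.5) × 0.2 × (1−0.6) × (1−0.85) = 0.0012
P(sports | x) = 0.0012 / 0.0224 ≈ 0.0536

0.0536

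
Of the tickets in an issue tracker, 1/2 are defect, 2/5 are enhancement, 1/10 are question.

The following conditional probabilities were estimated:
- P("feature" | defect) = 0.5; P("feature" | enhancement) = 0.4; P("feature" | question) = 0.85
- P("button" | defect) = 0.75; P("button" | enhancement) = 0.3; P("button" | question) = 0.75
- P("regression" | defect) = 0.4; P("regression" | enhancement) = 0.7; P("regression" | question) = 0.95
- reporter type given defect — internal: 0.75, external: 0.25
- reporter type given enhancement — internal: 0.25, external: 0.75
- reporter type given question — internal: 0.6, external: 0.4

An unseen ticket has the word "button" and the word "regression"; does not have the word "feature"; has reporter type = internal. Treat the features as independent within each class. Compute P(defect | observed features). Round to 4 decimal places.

defect: 0.5 × (1−0.5) × 0.75 × 0.4 × 0.75 = 0.05625
enhancement: 0.4 × (1−0.4) × 0.3 × 0.7 × 0.25 = 0.0126
question: 0.1 × (1−0.85) × 0.75 × 0.95 × 0.6 = 0.0064125
P(defect | x) = 0.05625 / 0.0752625 ≈ 0.7474

0.7474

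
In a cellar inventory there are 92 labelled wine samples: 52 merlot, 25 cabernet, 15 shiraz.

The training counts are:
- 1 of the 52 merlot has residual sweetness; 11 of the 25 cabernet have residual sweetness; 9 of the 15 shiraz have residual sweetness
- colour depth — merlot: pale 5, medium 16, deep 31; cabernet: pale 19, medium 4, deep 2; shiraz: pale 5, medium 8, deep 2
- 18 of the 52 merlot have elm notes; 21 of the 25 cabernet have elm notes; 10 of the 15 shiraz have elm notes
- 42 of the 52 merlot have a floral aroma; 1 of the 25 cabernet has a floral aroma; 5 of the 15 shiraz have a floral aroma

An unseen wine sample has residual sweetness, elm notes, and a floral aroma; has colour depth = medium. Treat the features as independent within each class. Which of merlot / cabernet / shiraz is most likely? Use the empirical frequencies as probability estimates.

merlot: (52/92) × (1/52) × (16/52) × (18/52) × (42/52) ≈ 0.00093507
cabernet: (25/92) × (11/25) × (4/25) × (21/25) × (1/25) ≈ 0.000642783
shiraz: (15/92) × (9/15) × (8/15) × (10/15) × (5/15) ≈ 0.0115942
Highest score → shiraz.

shiraz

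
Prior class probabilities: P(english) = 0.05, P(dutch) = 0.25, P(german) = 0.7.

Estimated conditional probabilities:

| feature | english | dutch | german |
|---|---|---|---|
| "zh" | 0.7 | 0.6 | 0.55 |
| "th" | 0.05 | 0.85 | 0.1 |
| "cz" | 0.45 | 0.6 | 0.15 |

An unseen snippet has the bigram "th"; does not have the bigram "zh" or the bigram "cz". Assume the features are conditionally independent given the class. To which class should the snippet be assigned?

dutch

english: 0.05 × (1−0.7) × 0.05 × (1−0.45) = 0.0004125
dutch: 0.25 × (1−0.6) × 0.85 × (1−0.6) = 0.034
german: 0.7 × (1−0.55) × 0.1 × (1−0.15) = 0.026775
Highest score → dutch.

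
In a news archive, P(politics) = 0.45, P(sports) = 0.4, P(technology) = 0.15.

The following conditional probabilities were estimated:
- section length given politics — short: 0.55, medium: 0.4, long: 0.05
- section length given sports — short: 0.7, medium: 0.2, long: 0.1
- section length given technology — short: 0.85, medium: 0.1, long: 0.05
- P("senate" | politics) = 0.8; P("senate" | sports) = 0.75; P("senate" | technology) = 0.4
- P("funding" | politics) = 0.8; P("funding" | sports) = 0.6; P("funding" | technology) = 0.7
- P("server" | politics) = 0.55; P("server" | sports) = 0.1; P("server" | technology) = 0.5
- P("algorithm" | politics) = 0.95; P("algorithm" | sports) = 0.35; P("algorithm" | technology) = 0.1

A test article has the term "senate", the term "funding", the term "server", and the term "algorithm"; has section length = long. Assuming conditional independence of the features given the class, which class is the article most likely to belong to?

politics

politics: 0.45 × 0.05 × 0.8 × 0.8 × 0.55 × 0.95 = 0.007524
sports: 0.4 × 0.1 × 0.75 × 0.6 × 0.1 × 0.35 = 0.00063
technology: 0.15 × 0.05 × 0.4 × 0.7 × 0.5 × 0.1 = 0.000105
Highest score → politics.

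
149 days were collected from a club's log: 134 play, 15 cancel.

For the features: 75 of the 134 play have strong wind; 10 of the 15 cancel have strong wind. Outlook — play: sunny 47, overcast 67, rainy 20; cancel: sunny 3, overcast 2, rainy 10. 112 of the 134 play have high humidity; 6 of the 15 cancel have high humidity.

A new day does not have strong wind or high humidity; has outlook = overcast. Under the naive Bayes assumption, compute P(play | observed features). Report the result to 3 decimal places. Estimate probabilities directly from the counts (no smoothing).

0.924

play: (134/149) × (59/134) × (67/134) × (22/134) ≈ 0.0325053
cancel: (15/149) × (5/15) × (2/15) × (9/15) ≈ 0.00268456
P(play | x) = 0.0325053 / 0.03518986 ≈ 0.924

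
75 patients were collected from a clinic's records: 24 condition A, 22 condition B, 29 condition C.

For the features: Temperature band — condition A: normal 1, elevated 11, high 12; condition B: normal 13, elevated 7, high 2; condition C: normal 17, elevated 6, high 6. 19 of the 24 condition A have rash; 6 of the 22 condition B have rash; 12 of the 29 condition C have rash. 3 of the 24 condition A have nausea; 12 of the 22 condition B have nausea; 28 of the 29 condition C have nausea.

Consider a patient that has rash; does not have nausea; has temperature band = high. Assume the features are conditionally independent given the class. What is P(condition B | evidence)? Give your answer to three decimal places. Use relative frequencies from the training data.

condition A: (24/75) × (12/24) × (19/24) × (21/24) ≈ 0.110833
condition B: (22/75) × (2/22) × (6/22) × (10/22) ≈ 0.00330579
condition C: (29/75) × (6/29) × (12/29) × (1/29) ≈ 0.0011415
P(condition B | x) = 0.00330579 / 0.11528029 ≈ 0.029

0.029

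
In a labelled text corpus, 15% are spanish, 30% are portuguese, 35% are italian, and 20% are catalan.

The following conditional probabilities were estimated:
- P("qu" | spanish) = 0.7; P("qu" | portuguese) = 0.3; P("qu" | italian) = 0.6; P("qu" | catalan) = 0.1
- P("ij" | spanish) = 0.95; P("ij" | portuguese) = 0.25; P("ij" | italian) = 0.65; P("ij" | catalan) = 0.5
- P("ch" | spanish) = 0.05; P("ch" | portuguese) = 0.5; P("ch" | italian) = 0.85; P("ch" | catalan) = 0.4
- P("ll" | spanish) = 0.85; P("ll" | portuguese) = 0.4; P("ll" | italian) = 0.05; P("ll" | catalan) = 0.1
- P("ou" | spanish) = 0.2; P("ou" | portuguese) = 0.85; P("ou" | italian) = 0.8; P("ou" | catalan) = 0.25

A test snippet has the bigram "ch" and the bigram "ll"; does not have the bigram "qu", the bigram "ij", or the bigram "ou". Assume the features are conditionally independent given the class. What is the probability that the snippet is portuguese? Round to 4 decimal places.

spanish: 0.15 × (1−0.7) × (1−0.95) × 0.05 × 0.85 × (1−0.2) = 0.0000765
portuguese: 0.3 × (1−0.3) × (1−0.25) × 0.5 × 0.4 × (1−0.85) = 0.004725
italian: 0.35 × (1−0.6) × (1−0.65) × 0.85 × 0.05 × (1−0.8) = 0.0004165
catalan: 0.2 × (1−0.1) × (1−0.5) × 0.4 × 0.1 × (1−0.25) = 0.0027
P(portuguese | x) = 0.004725 / 0.007918 ≈ 0.5967

0.5967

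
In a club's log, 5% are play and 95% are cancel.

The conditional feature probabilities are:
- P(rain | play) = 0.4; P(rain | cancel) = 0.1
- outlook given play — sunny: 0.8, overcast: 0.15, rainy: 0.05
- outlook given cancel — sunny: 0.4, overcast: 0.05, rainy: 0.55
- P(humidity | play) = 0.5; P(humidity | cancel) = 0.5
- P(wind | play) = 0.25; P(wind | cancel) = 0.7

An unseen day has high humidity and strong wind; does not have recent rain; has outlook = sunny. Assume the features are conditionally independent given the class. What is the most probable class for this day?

cancel

play: 0.05 × (1−0.4) × 0.8 × 0.5 × 0.25 = 0.003
cancel: 0.95 × (1−0.1) × 0.4 × 0.5 × 0.7 = 0.1197
Highest score → cancel.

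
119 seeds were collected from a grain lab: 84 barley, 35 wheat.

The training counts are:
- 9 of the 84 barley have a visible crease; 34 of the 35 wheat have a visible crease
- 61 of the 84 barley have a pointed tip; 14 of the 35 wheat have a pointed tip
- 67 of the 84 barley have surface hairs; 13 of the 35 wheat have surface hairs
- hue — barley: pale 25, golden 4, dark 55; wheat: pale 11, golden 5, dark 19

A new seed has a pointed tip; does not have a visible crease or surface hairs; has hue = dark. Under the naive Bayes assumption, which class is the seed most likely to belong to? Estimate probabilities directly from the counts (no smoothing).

barley

barley: (84/119) × (75/84) × (61/84) × (17/84) × (55/84) ≈ 0.0606482
wheat: (35/119) × (1/35) × (14/35) × (22/35) × (19/35) ≈ 0.00114697
Highest score → barley.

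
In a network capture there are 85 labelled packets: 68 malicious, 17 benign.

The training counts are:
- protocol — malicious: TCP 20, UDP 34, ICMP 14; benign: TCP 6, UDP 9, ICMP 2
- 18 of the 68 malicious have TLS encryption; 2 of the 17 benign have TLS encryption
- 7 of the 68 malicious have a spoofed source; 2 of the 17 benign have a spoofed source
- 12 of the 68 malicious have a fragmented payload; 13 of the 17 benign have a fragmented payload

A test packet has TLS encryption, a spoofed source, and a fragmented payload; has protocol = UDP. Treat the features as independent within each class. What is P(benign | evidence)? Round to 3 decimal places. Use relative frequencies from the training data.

0.368

malicious: (68/85) × (34/68) × (18/68) × (7/68) × (12/68) ≈ 0.00192347
benign: (17/85) × (9/17) × (2/17) × (2/17) × (13/17) ≈ 0.00112068
P(benign | x) = 0.00112068 / 0.00304415 ≈ 0.368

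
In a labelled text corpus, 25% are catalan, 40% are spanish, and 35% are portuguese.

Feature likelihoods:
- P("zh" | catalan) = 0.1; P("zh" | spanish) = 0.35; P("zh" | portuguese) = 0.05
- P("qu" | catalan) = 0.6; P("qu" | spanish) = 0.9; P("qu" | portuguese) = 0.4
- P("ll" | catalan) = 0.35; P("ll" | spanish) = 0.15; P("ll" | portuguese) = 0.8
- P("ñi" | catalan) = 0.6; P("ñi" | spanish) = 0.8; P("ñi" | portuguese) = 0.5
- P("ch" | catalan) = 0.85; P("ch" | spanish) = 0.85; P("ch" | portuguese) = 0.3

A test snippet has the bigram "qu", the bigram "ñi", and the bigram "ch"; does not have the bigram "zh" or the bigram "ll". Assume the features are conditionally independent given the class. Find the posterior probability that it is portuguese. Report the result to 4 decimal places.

catalan: 0.25 × (1−0.1) × 0.6 × (1−0.35) × 0.6 × 0.85 = 0.0447525
spanish: 0.4 × (1−0.35) × 0.9 × (1−0.15) × 0.8 × 0.85 = 0.135252
portuguese: 0.35 × (1−0.05) × 0.4 × (1−0.8) × 0.5 × 0.3 = 0.00399
P(portuguese | x) = 0.00399 / 0.1839945 ≈ 0.0217

0.0217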